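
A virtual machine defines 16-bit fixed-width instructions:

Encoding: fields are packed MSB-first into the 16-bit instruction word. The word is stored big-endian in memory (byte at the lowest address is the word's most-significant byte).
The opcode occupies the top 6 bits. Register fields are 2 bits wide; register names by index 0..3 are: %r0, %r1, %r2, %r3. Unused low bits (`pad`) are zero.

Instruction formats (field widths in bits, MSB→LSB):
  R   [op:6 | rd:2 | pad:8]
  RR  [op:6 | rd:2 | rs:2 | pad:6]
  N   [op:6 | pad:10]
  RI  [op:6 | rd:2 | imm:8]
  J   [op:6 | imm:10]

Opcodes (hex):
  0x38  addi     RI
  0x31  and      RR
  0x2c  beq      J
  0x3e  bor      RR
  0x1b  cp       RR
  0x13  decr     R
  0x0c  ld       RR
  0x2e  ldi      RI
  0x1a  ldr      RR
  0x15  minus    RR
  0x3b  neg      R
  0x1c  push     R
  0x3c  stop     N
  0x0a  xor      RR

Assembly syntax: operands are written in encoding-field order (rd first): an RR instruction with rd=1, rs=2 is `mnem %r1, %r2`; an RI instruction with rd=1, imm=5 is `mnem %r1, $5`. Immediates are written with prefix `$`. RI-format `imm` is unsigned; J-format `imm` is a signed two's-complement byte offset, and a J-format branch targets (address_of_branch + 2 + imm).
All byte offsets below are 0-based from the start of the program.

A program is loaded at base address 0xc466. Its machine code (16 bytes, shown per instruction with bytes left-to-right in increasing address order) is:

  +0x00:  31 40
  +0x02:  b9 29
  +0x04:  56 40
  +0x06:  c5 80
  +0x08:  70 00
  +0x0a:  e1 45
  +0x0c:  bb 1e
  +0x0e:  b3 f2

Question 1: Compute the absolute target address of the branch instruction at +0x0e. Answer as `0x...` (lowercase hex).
0xc468

off 0x0e: read b3 f2 as big → 0xb3f2
  opcode bits[15:10]=0x2c: beq/J
  imm: (w>>0)&0x3ff=0x3f2 (s10→-14) → $-14
  target = base 0xc466 + off 0x0e + 2 + imm -14 = 0xc468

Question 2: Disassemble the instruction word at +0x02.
ldi %r1, $41

@+02  big-endian(b9 29) = 0xb929
  opcode bits[15:10]=0x2e: ldi/RI
  rd: (w>>8)&0x3=0x1 → %r1
  imm: (w>>0)&0xff=0x29 → $41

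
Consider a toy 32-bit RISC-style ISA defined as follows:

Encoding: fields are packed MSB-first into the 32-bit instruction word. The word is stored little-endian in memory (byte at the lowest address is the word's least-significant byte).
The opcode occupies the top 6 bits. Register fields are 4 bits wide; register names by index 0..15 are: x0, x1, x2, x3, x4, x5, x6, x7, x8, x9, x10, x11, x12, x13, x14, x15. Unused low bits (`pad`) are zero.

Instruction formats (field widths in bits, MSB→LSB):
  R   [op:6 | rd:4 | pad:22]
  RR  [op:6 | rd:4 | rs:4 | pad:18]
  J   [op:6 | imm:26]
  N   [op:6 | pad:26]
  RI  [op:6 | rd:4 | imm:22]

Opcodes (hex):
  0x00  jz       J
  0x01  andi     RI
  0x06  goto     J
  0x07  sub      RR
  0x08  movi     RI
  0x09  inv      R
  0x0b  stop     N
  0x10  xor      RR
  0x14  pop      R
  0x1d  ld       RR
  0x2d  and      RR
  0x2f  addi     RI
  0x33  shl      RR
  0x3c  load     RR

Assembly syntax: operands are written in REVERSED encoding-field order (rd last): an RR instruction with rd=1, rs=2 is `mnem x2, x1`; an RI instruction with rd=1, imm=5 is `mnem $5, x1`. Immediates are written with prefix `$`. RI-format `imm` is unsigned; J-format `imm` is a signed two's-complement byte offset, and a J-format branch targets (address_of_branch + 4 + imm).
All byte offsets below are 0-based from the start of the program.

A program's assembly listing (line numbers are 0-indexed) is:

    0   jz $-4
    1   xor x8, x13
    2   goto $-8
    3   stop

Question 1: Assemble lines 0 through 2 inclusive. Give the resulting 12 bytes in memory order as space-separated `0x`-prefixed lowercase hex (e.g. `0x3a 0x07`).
0xfc 0xff 0xff 0x03 0x00 0x00 0x60 0x43 0xf8 0xff 0xff 0x1b

L0: jz op=0x0:6|imm=-4:26 ⇒ 0x03fffffc ⇒ little fc ff ff 03
L1: xor op=0x10:6|rd=13:4|rs=8:4|pad=0:18 ⇒ 0x43600000 ⇒ little 00 00 60 43
L2: goto op=0x6:6|imm=-8:26 ⇒ 0x1bfffff8 ⇒ little f8 ff ff 1b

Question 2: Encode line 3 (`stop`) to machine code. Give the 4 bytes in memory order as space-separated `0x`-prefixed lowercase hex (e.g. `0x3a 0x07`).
line 3 (stop): pack op=0xb:6|pad=0:26 = 0x2c000000; little→ 00 00 00 2c

0x00 0x00 0x00 0x2c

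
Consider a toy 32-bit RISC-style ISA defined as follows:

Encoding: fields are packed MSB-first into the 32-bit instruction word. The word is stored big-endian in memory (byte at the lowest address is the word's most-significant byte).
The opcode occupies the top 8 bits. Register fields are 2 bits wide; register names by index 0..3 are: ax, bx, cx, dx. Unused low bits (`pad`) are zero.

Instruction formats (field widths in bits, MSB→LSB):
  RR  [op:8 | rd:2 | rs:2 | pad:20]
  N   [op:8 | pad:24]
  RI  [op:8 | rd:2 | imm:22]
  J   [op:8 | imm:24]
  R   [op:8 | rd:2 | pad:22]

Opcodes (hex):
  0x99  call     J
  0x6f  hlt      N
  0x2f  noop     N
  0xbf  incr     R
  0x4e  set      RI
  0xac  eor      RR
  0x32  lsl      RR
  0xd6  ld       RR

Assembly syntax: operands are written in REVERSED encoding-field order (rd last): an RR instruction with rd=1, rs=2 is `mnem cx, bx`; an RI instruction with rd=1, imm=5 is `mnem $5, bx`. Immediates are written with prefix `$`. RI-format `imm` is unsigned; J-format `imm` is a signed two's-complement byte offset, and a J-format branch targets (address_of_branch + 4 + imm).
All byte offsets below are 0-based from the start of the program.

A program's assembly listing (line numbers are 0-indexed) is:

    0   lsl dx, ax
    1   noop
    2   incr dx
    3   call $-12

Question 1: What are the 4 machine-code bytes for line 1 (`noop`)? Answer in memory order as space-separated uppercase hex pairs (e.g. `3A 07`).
2F 00 00 00

L1: noop op=0x2f:8|pad=0:24 ⇒ 0x2f000000 ⇒ big 2f 00 00 00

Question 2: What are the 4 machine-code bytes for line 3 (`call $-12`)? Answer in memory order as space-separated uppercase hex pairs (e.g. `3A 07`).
3. call fields op=0x99:8|imm=-12:24 → word 99fffff4h → 99 ff ff f4

99 FF FF F4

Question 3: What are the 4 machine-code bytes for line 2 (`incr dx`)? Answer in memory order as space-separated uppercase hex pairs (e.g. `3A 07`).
BF C0 00 00

line 2 (incr): pack op=0xbf:8|rd=3:2|pad=0:22 = 0xbfc00000; big→ bf c0 00 00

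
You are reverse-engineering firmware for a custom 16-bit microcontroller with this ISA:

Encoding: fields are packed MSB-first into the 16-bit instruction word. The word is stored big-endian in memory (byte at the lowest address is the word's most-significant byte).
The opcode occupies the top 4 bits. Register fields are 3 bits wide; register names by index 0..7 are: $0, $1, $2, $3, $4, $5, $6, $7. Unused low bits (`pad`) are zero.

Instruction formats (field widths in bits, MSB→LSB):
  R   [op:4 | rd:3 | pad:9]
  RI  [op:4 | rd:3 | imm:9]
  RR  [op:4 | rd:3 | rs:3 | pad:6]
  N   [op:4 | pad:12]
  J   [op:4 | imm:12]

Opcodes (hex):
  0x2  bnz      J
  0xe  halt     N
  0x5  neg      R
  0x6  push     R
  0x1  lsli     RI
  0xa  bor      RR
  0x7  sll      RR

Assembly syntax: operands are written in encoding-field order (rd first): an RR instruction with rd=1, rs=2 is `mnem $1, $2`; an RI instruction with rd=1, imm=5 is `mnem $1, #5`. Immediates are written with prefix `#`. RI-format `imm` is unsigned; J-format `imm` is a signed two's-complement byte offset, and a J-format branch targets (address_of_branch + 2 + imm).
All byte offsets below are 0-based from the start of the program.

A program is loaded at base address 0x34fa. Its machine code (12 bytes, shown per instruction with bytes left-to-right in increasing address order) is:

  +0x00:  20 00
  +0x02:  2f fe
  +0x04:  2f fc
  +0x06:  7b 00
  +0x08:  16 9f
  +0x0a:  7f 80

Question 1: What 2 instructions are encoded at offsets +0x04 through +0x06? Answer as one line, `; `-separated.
@+04  big-endian(2f fc) = 0x2ffc
  op=0x2ffc>>12=0x2 ⇒ bnz (J)
  imm: (w>>0)&0xfff=0xffc (s12→-4) → #-4
@+06  big-endian(7b 00) = 0x7b00
  op=0x7b00>>12=0x7 ⇒ sll (RR)
  rd: (w>>9)&0x7=0x5 → $5
  rs: (w>>6)&0x7=0x4 → $4

bnz #-4; sll $5, $4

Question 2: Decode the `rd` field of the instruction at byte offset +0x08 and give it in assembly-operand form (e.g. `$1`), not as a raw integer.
off 0x08: read 16 9f as big → 0x169f
  op=0x169f>>12=0x1 ⇒ lsli (RI)
  rd@[11:9]=0x3 ⇒ $3
  imm@[8:0]=0x9f ⇒ #159

$3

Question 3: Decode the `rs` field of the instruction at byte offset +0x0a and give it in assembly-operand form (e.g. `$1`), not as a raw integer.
$6

@+0a  big-endian(7f 80) = 0x7f80
  op=0x7f80>>12=0x7 ⇒ sll (RR)
  [11:9] rd=7 = $7
  [8:6] rs=6 = $6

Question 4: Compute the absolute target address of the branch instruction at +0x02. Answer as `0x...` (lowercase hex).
0x34fc

@+02  big-endian(2f fe) = 0x2ffe
  opcode bits[15:12]=0x2: bnz/J
  [11:0] imm=4094 (s12→-2) = #-2
  target = base 0x34fa + off 0x02 + 2 + imm -2 = 0x34fc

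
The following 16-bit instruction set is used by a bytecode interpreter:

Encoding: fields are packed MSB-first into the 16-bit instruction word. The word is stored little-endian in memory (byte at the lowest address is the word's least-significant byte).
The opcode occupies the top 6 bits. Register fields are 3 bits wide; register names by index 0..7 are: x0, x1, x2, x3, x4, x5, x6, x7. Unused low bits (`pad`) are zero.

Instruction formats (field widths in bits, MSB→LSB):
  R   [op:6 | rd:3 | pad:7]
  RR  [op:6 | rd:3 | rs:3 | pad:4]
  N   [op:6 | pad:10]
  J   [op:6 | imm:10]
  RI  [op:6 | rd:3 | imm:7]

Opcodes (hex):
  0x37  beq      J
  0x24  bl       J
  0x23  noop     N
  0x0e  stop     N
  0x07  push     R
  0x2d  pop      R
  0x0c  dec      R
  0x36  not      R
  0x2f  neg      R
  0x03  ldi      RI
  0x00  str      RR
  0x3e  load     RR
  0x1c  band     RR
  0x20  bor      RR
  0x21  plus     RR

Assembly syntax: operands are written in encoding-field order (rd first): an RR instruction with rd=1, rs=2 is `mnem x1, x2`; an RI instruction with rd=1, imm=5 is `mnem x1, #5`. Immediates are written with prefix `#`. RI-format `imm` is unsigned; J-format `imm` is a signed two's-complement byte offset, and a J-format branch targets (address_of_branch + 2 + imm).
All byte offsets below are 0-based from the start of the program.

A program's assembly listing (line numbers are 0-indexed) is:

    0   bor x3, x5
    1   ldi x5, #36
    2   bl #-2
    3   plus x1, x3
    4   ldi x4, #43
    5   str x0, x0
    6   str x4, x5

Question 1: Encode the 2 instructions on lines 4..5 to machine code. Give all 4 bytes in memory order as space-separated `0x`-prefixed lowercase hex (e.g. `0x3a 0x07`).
line 4 (ldi): pack op=0x3:6|rd=4:3|imm=43:7 = 0x0e2b; little→ 2b 0e
line 5 (str): pack op=0x0:6|rd=0:3|rs=0:3|pad=0:4 = 0x0000; little→ 00 00

0x2b 0x0e 0x00 0x00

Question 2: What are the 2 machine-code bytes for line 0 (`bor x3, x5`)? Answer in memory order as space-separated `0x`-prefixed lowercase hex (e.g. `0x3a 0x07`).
0xd0 0x81

0. bor fields op=0x20:6|rd=3:3|rs=5:3|pad=0:4 → word 81d0h → d0 81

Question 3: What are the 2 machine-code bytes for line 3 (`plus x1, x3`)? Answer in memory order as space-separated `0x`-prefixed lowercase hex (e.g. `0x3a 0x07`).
0xb0 0x84

L3: plus op=0x21:6|rd=1:3|rs=3:3|pad=0:4 ⇒ 0x84b0 ⇒ little b0 84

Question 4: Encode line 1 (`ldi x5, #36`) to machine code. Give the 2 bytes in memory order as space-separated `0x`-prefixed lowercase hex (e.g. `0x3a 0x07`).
1. ldi fields op=0x3:6|rd=5:3|imm=36:7 → word 0ea4h → a4 0e

0xa4 0x0e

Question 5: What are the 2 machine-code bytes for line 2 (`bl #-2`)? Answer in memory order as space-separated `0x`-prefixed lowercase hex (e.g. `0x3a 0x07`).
L2: bl op=0x24:6|imm=-2:10 ⇒ 0x93fe ⇒ little fe 93

0xfe 0x93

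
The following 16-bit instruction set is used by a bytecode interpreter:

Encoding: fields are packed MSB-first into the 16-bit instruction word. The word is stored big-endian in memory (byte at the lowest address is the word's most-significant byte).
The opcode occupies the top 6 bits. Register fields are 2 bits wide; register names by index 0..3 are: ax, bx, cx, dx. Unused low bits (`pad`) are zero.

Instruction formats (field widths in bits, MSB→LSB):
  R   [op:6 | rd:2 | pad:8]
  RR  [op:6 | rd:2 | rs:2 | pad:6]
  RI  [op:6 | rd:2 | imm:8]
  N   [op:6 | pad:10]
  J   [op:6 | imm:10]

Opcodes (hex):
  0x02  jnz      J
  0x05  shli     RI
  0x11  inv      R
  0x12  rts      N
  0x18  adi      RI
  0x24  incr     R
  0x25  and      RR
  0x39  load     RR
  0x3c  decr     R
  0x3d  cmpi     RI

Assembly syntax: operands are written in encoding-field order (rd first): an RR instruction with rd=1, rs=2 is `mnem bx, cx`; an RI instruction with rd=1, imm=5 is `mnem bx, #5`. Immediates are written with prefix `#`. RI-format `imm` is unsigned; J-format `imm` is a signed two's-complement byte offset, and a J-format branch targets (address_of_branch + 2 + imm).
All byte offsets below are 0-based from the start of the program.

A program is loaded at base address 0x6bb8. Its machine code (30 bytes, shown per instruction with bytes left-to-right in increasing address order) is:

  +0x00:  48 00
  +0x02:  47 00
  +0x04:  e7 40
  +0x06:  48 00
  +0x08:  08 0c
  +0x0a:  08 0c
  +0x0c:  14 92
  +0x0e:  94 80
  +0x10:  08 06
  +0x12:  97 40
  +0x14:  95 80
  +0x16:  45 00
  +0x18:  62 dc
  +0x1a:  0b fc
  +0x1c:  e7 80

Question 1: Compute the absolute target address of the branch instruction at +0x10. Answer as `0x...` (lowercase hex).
@+10  big-endian(08 06) = 0x0806
  opcode bits[15:10]=0x2: jnz/J
  imm: (w>>0)&0x3ff=0x6 → #6
  target = base 0x6bb8 + off 0x10 + 2 + imm 6 = 0x6bd0

0x6bd0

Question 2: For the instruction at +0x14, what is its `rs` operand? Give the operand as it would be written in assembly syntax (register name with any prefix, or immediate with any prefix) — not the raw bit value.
cx

+0x14: 95 80 ⇒ word 0x9580 (big)
  top 6b → 0x25 → and [RR]
  rd@[9:8]=0x1 ⇒ bx
  rs@[7:6]=0x2 ⇒ cx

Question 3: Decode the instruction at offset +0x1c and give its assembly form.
off 0x1c: read e7 80 as big → 0xe780
  op=0xe780>>10=0x39 ⇒ load (RR)
  [9:8] rd=3 = dx
  [7:6] rs=2 = cx

load dx, cx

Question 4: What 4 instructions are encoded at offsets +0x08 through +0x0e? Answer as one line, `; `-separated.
jnz #12; jnz #12; shli ax, #146; and ax, cx

@+08  big-endian(08 0c) = 0x080c
  top 6b → 0x2 → jnz [J]
  imm@[9:0]=0xc ⇒ #12
@+0a  big-endian(08 0c) = 0x080c
  top 6b → 0x2 → jnz [J]
  imm@[9:0]=0xc ⇒ #12
@+0c  big-endian(14 92) = 0x1492
  top 6b → 0x5 → shli [RI]
  rd@[9:8]=0x0 ⇒ ax
  imm@[7:0]=0x92 ⇒ #146
@+0e  big-endian(94 80) = 0x9480
  top 6b → 0x25 → and [RR]
  rd@[9:8]=0x0 ⇒ ax
  rs@[7:6]=0x2 ⇒ cx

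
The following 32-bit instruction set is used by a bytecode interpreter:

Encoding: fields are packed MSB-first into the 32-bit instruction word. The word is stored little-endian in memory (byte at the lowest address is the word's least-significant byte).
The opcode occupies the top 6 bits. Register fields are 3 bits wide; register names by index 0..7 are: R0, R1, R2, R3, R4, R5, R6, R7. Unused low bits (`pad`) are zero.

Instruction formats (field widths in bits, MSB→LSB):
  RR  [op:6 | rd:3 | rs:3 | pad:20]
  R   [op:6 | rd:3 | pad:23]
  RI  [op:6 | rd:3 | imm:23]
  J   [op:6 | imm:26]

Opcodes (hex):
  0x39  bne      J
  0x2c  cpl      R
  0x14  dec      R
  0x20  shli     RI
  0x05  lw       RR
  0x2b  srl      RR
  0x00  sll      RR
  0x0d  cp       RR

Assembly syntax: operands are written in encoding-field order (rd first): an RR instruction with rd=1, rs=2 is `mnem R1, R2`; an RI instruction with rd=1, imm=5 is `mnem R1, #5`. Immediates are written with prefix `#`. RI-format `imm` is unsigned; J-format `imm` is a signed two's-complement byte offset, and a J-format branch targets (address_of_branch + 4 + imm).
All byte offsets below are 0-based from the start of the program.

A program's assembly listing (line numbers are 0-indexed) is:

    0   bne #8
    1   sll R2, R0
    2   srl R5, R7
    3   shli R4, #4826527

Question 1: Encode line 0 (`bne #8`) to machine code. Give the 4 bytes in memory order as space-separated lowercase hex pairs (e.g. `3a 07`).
08 00 00 e4

line 0 (bne): pack op=0x39:6|imm=8:26 = 0xe4000008; little→ 08 00 00 e4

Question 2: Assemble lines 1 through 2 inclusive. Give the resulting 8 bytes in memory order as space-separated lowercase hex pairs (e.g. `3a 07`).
00 00 00 01 00 00 f0 ae

1. sll fields op=0x0:6|rd=2:3|rs=0:3|pad=0:20 → word 01000000h → 00 00 00 01
2. srl fields op=0x2b:6|rd=5:3|rs=7:3|pad=0:20 → word aef00000h → 00 00 f0 ae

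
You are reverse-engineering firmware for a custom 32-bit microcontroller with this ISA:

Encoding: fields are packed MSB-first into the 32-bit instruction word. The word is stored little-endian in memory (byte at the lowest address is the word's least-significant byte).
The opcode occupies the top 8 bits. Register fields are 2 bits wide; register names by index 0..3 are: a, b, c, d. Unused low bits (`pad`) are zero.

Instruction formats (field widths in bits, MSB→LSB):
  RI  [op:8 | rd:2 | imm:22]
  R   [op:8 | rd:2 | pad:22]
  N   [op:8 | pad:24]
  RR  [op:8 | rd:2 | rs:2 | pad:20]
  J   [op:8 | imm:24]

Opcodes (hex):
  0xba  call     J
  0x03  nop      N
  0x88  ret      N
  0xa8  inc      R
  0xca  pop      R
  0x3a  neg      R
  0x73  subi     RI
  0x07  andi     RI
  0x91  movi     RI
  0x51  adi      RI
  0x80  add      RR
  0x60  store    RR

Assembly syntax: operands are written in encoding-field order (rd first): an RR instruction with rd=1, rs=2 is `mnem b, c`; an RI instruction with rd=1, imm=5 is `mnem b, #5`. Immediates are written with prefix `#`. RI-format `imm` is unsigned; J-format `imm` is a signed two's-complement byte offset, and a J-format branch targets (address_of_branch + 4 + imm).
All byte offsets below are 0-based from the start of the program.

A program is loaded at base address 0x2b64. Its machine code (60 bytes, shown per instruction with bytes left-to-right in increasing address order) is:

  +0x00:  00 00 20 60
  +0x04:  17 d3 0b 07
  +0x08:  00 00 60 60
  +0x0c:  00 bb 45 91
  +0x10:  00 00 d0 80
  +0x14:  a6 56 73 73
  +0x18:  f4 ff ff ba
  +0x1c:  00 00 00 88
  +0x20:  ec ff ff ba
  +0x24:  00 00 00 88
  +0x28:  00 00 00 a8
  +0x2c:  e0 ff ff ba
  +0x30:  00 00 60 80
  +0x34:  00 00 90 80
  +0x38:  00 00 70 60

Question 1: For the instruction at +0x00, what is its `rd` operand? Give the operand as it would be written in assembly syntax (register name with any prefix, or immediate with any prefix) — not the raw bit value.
a

off 0x00: read 00 00 20 60 as little → 0x60200000
  op=0x60200000>>24=0x60 ⇒ store (RR)
  rd@[23:22]=0x0 ⇒ a
  rs@[21:20]=0x2 ⇒ c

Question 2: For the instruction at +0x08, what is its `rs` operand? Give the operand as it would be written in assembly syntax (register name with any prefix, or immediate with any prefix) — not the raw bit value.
c

+0x08: 00 00 60 60 ⇒ word 0x60600000 (little)
  opcode bits[31:24]=0x60: store/RR
  [23:22] rd=1 = b
  [21:20] rs=2 = c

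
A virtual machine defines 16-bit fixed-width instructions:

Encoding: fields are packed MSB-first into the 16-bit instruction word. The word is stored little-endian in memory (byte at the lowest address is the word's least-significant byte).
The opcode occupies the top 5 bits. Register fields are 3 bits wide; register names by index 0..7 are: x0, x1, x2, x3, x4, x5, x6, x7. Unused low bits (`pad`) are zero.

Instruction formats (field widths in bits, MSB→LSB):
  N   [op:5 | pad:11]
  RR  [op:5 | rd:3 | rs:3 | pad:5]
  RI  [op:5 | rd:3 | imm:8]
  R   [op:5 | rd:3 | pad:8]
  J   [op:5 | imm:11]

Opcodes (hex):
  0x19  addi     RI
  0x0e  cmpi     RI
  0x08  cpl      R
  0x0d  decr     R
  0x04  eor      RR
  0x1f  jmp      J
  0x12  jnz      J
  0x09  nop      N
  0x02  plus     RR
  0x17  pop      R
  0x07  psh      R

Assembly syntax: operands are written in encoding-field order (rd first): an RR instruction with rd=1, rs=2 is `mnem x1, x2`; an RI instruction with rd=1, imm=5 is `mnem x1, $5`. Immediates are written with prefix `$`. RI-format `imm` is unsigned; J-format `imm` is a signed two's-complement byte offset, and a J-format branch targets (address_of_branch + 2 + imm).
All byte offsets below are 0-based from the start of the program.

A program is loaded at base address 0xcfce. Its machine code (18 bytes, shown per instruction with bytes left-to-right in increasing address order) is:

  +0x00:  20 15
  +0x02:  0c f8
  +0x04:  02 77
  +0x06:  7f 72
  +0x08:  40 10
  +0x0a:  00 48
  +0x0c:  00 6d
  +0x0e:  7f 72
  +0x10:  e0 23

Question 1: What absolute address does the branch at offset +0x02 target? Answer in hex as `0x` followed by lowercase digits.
0xcfde

@+02  little-endian(0c f8) = 0xf80c
  top 5b → 0x1f → jmp [J]
  imm: (w>>0)&0x7ff=0xc → $12
  target = base 0xcfce + off 0x02 + 2 + imm 12 = 0xcfde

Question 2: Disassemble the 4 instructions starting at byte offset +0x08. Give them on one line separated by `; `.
+0x08: 40 10 ⇒ word 0x1040 (little)
  opcode bits[15:11]=0x2: plus/RR
  rd@[10:8]=0x0 ⇒ x0
  rs@[7:5]=0x2 ⇒ x2
+0x0a: 00 48 ⇒ word 0x4800 (little)
  opcode bits[15:11]=0x9: nop/N
+0x0c: 00 6d ⇒ word 0x6d00 (little)
  opcode bits[15:11]=0xd: decr/R
  rd@[10:8]=0x5 ⇒ x5
+0x0e: 7f 72 ⇒ word 0x727f (little)
  opcode bits[15:11]=0xe: cmpi/RI
  rd@[10:8]=0x2 ⇒ x2
  imm@[7:0]=0x7f ⇒ $127

plus x0, x2; nop; decr x5; cmpi x2, $127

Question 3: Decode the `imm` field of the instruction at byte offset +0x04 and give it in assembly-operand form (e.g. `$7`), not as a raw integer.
@+04  little-endian(02 77) = 0x7702
  top 5b → 0xe → cmpi [RI]
  rd@[10:8]=0x7 ⇒ x7
  imm@[7:0]=0x2 ⇒ $2

$2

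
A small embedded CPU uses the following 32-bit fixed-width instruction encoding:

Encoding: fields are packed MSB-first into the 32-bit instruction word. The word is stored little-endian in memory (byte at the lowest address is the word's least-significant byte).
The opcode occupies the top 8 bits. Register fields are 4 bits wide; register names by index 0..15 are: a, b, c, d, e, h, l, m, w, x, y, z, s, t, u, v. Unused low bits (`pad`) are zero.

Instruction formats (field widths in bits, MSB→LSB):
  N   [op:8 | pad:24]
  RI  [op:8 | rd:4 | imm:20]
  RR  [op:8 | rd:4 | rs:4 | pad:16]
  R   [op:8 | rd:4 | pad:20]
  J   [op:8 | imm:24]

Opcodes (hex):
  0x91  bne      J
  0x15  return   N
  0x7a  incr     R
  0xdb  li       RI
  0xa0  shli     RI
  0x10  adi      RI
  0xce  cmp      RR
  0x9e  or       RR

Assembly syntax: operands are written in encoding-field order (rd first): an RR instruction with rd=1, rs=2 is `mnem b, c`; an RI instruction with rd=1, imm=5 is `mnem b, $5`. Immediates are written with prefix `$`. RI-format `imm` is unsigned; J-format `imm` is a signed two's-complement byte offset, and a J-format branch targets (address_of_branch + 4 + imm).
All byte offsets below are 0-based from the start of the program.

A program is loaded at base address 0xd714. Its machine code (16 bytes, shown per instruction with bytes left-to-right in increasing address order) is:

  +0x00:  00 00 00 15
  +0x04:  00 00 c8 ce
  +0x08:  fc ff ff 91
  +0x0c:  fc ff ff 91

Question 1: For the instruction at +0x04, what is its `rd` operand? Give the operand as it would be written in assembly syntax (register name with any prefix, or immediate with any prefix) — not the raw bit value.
s

+0x04: 00 00 c8 ce ⇒ word 0xcec80000 (little)
  top 8b → 0xce → cmp [RR]
  rd@[23:20]=0xc ⇒ s
  rs@[19:16]=0x8 ⇒ w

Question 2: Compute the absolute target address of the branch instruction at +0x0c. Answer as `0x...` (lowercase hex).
off 0x0c: read fc ff ff 91 as little → 0x91fffffc
  opcode bits[31:24]=0x91: bne/J
  [23:0] imm=16777212 (s24→-4) = $-4
  target = base 0xd714 + off 0x0c + 4 + imm -4 = 0xd720

0xd720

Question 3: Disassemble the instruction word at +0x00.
@+00  little-endian(00 00 00 15) = 0x15000000
  top 8b → 0x15 → return [N]

return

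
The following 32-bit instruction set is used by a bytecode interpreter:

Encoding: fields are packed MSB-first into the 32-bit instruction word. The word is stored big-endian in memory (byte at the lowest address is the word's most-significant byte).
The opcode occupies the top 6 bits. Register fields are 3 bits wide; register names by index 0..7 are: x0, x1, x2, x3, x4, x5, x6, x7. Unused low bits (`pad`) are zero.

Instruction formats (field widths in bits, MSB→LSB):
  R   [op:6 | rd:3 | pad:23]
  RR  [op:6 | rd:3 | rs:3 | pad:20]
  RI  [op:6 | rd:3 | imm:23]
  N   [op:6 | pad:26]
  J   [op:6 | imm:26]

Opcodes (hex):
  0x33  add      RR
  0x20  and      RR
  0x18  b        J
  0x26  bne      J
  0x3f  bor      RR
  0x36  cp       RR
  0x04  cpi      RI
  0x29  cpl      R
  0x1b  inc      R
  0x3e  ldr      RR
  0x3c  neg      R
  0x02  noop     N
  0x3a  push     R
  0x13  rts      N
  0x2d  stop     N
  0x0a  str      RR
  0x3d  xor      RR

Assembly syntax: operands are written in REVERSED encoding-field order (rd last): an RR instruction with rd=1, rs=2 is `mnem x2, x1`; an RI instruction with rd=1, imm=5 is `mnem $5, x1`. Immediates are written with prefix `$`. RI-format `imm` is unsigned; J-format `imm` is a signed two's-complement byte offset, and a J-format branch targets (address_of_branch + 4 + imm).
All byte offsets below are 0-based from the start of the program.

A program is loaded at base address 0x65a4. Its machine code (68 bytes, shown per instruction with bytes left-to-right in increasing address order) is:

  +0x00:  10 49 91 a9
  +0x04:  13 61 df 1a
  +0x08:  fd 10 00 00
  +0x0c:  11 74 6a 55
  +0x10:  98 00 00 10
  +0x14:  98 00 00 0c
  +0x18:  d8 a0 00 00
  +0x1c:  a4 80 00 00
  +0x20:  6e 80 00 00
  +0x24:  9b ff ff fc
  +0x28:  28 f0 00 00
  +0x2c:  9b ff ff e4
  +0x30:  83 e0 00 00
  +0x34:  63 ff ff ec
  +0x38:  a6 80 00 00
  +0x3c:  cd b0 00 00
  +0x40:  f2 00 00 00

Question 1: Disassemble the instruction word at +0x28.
+0x28: 28 f0 00 00 ⇒ word 0x28f00000 (big)
  top 6b → 0xa → str [RR]
  rd@[25:23]=0x1 ⇒ x1
  rs@[22:20]=0x7 ⇒ x7

str x7, x1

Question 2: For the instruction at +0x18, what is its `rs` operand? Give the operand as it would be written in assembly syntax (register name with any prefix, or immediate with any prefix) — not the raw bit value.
x2

off 0x18: read d8 a0 00 00 as big → 0xd8a00000
  opcode bits[31:26]=0x36: cp/RR
  rd: (w>>23)&0x7=0x1 → x1
  rs: (w>>20)&0x7=0x2 → x2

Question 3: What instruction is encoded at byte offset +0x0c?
@+0c  big-endian(11 74 6a 55) = 0x11746a55
  op=0x11746a55>>26=0x4 ⇒ cpi (RI)
  rd@[25:23]=0x2 ⇒ x2
  imm@[22:0]=0x746a55 ⇒ $7629397

cpi $7629397, x2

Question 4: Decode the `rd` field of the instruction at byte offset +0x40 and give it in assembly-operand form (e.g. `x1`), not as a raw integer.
x4

+0x40: f2 00 00 00 ⇒ word 0xf2000000 (big)
  op=0xf2000000>>26=0x3c ⇒ neg (R)
  rd@[25:23]=0x4 ⇒ x4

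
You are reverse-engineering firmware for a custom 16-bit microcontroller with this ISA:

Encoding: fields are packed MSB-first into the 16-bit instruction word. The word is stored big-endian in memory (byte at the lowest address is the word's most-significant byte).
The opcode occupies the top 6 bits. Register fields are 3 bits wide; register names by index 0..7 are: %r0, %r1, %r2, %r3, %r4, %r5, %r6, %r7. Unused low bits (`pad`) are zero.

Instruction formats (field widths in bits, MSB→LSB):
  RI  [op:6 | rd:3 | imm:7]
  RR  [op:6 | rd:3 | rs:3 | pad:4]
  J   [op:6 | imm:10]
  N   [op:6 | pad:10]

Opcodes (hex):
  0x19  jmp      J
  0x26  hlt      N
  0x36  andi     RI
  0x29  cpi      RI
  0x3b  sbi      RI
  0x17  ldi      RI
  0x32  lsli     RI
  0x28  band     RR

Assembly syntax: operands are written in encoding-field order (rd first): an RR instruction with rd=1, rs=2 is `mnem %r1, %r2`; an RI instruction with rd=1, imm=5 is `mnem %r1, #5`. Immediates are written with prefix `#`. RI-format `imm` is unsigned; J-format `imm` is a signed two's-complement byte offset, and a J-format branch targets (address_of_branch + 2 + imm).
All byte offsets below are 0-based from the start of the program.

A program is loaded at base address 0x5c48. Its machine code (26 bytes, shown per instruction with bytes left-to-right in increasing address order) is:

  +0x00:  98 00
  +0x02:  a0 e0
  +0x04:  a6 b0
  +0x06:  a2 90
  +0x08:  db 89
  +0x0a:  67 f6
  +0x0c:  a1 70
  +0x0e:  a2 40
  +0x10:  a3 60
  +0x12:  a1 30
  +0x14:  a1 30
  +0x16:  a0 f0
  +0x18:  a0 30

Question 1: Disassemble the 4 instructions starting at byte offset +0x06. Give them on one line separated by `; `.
+0x06: a2 90 ⇒ word 0xa290 (big)
  top 6b → 0x28 → band [RR]
  [9:7] rd=5 = %r5
  [6:4] rs=1 = %r1
+0x08: db 89 ⇒ word 0xdb89 (big)
  top 6b → 0x36 → andi [RI]
  [9:7] rd=7 = %r7
  [6:0] imm=9 = #9
+0x0a: 67 f6 ⇒ word 0x67f6 (big)
  top 6b → 0x19 → jmp [J]
  [9:0] imm=1014 (s10→-10) = #-10
+0x0c: a1 70 ⇒ word 0xa170 (big)
  top 6b → 0x28 → band [RR]
  [9:7] rd=2 = %r2
  [6:4] rs=7 = %r7

band %r5, %r1; andi %r7, #9; jmp #-10; band %r2, %r7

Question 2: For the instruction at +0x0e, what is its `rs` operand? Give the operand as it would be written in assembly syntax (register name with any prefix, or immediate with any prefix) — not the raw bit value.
@+0e  big-endian(a2 40) = 0xa240
  top 6b → 0x28 → band [RR]
  rd@[9:7]=0x4 ⇒ %r4
  rs@[6:4]=0x4 ⇒ %r4

%r4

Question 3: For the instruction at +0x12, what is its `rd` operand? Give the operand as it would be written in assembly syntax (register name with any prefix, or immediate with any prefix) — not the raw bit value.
[12] a1 30 → 0xa130
  op=0xa130>>10=0x28 ⇒ band (RR)
  [9:7] rd=2 = %r2
  [6:4] rs=3 = %r3

%r2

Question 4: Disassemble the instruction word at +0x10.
+0x10: a3 60 ⇒ word 0xa360 (big)
  opcode bits[15:10]=0x28: band/RR
  rd: (w>>7)&0x7=0x6 → %r6
  rs: (w>>4)&0x7=0x6 → %r6

band %r6, %r6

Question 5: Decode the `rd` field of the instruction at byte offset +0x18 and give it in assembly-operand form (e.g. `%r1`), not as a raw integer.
@+18  big-endian(a0 30) = 0xa030
  top 6b → 0x28 → band [RR]
  rd@[9:7]=0x0 ⇒ %r0
  rs@[6:4]=0x3 ⇒ %r3

%r0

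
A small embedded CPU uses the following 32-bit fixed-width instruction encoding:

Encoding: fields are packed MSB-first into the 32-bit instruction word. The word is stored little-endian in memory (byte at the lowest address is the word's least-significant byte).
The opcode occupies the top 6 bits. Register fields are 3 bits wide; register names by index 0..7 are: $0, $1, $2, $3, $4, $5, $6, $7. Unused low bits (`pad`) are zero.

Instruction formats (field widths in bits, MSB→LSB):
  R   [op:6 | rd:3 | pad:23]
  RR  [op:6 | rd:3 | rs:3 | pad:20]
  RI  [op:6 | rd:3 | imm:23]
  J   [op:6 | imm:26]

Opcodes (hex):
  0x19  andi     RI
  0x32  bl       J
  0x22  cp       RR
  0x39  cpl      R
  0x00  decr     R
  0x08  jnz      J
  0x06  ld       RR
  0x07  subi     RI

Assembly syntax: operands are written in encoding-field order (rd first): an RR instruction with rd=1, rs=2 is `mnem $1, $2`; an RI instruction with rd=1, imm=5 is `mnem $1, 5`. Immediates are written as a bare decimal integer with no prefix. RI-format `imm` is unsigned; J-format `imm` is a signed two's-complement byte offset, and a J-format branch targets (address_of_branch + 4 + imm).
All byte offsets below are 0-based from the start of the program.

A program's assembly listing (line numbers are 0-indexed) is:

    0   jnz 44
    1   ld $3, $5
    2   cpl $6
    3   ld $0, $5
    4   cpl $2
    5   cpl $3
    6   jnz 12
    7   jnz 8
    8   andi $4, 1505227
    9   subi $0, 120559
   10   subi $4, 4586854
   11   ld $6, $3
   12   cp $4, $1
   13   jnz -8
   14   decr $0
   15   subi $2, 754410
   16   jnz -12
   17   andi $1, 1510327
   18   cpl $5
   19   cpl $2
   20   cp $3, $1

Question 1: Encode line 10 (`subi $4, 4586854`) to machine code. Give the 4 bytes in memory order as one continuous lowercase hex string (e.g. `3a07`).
66fd451e

10. subi fields op=0x7:6|rd=4:3|imm=4586854:23 → word 1e45fd66h → 66 fd 45 1e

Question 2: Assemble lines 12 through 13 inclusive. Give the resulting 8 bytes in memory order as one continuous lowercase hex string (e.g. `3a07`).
0000108af8ffff23

line 12 (cp): pack op=0x22:6|rd=4:3|rs=1:3|pad=0:20 = 0x8a100000; little→ 00 00 10 8a
line 13 (jnz): pack op=0x8:6|imm=-8:26 = 0x23fffff8; little→ f8 ff ff 23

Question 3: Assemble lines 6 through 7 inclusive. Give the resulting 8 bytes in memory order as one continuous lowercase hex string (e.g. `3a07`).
L6: jnz op=0x8:6|imm=12:26 ⇒ 0x2000000c ⇒ little 0c 00 00 20
L7: jnz op=0x8:6|imm=8:26 ⇒ 0x20000008 ⇒ little 08 00 00 20

0c00002008000020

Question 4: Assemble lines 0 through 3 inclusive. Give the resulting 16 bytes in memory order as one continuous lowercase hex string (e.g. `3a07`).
2c0000200000d019000000e700005018

L0: jnz op=0x8:6|imm=44:26 ⇒ 0x2000002c ⇒ little 2c 00 00 20
L1: ld op=0x6:6|rd=3:3|rs=5:3|pad=0:20 ⇒ 0x19d00000 ⇒ little 00 00 d0 19
L2: cpl op=0x39:6|rd=6:3|pad=0:23 ⇒ 0xe7000000 ⇒ little 00 00 00 e7
L3: ld op=0x6:6|rd=0:3|rs=5:3|pad=0:20 ⇒ 0x18500000 ⇒ little 00 00 50 18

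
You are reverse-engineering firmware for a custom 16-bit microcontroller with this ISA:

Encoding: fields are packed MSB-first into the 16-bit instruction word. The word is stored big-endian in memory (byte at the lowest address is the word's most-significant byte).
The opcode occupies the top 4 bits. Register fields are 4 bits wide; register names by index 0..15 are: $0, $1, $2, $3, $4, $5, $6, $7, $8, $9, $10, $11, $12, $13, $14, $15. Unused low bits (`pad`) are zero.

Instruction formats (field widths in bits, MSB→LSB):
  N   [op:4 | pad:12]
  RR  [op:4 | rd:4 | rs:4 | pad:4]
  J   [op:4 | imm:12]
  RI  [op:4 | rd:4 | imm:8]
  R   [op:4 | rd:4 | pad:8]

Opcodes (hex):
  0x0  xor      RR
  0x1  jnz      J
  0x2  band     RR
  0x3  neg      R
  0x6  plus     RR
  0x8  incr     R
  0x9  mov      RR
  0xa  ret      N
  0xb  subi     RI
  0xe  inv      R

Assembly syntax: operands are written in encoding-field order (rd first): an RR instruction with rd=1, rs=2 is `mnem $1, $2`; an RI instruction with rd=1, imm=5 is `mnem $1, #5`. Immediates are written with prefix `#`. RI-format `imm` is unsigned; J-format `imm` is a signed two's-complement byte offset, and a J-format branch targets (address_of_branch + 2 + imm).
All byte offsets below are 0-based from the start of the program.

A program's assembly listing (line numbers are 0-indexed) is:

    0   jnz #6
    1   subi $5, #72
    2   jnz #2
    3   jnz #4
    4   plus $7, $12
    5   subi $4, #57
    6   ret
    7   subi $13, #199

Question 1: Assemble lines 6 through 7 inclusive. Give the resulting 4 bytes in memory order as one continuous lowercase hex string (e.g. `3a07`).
line 6 (ret): pack op=0xa:4|pad=0:12 = 0xa000; big→ a0 00
line 7 (subi): pack op=0xb:4|rd=13:4|imm=199:8 = 0xbdc7; big→ bd c7

a000bdc7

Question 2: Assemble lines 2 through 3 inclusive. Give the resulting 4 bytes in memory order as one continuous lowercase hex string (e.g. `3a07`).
10021004

line 2 (jnz): pack op=0x1:4|imm=2:12 = 0x1002; big→ 10 02
line 3 (jnz): pack op=0x1:4|imm=4:12 = 0x1004; big→ 10 04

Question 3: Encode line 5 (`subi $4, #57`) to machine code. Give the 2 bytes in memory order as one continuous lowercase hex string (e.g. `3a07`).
b439

L5: subi op=0xb:4|rd=4:4|imm=57:8 ⇒ 0xb439 ⇒ big b4 39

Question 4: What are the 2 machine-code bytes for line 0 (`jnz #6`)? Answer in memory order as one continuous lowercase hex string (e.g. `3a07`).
0. jnz fields op=0x1:4|imm=6:12 → word 1006h → 10 06

1006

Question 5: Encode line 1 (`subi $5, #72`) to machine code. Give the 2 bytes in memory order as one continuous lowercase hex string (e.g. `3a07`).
1. subi fields op=0xb:4|rd=5:4|imm=72:8 → word b548h → b5 48

b548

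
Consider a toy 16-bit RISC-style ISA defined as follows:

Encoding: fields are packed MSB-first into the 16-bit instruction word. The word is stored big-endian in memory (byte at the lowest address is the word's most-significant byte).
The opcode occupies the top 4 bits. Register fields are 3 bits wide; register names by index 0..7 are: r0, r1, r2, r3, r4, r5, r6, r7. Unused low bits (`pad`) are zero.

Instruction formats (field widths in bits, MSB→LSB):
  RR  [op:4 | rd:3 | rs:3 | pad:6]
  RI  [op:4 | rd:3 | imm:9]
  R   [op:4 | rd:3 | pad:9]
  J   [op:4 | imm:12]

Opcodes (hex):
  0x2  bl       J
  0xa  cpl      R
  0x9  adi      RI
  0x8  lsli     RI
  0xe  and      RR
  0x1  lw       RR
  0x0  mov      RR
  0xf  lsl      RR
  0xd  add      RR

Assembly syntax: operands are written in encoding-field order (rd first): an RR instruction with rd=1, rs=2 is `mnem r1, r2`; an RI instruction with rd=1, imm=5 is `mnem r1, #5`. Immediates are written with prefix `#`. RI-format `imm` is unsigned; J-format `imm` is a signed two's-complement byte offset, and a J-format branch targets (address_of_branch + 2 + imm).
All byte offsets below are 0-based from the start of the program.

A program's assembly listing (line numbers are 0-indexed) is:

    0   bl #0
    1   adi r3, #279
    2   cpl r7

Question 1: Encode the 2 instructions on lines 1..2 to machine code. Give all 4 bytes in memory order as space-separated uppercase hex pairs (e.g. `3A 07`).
97 17 AE 00

1. adi fields op=0x9:4|rd=3:3|imm=279:9 → word 9717h → 97 17
2. cpl fields op=0xa:4|rd=7:3|pad=0:9 → word ae00h → ae 00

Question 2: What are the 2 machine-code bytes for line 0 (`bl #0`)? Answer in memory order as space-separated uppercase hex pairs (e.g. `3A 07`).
line 0 (bl): pack op=0x2:4|imm=0:12 = 0x2000; big→ 20 00

20 00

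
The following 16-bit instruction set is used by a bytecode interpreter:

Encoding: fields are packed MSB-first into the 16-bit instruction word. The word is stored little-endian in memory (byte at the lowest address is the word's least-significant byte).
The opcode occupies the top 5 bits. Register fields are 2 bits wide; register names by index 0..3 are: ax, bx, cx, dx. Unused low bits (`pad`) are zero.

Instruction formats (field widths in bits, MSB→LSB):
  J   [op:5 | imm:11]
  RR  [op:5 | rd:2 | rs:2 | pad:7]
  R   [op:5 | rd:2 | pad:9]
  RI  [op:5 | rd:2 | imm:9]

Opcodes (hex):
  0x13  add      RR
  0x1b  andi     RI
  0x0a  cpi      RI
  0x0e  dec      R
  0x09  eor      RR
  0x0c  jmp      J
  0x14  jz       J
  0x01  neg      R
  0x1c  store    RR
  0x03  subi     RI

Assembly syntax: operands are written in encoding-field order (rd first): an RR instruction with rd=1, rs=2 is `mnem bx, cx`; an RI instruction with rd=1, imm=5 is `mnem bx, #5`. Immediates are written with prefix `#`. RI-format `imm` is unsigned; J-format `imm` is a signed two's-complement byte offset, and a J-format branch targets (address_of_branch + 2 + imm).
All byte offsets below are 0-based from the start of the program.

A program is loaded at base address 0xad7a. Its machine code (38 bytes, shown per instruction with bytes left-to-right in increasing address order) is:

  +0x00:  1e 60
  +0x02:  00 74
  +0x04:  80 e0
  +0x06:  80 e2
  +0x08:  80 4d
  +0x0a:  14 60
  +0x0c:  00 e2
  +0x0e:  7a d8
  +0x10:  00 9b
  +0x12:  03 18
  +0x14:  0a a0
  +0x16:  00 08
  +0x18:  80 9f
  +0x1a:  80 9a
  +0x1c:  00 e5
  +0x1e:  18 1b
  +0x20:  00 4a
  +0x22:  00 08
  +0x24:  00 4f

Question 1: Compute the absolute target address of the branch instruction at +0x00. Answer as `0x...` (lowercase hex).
@+00  little-endian(1e 60) = 0x601e
  op=0x601e>>11=0xc ⇒ jmp (J)
  imm: (w>>0)&0x7ff=0x1e → #30
  target = base 0xad7a + off 0x00 + 2 + imm 30 = 0xad9a

0xad9a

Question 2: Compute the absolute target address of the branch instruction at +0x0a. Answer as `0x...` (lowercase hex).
+0x0a: 14 60 ⇒ word 0x6014 (little)
  op=0x6014>>11=0xc ⇒ jmp (J)
  [10:0] imm=20 = #20
  target = base 0xad7a + off 0x0a + 2 + imm 20 = 0xad9a

0xad9a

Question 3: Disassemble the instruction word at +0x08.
+0x08: 80 4d ⇒ word 0x4d80 (little)
  top 5b → 0x9 → eor [RR]
  rd: (w>>9)&0x3=0x2 → cx
  rs: (w>>7)&0x3=0x3 → dx

eor cx, dx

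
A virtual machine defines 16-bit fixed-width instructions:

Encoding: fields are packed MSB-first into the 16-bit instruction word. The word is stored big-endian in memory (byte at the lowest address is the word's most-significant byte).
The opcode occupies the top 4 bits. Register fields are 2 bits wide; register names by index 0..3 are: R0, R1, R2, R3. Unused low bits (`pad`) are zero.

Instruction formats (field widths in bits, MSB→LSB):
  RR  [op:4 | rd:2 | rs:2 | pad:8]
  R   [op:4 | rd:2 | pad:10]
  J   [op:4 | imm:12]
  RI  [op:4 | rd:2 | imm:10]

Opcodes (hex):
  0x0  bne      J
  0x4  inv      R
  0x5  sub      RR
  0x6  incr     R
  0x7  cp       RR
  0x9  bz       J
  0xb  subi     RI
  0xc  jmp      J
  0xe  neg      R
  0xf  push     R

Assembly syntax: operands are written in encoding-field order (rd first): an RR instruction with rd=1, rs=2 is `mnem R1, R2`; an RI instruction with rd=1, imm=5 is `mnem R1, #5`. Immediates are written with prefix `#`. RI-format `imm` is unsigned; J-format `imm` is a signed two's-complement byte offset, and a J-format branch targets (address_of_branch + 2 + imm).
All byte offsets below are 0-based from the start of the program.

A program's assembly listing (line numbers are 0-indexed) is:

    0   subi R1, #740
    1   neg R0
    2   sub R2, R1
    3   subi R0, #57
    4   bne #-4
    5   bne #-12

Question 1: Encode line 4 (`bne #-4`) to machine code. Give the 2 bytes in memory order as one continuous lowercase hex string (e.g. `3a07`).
0ffc

4. bne fields op=0x0:4|imm=-4:12 → word 0ffch → 0f fc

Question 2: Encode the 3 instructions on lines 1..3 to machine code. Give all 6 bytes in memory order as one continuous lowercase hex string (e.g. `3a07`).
e0005900b039

line 1 (neg): pack op=0xe:4|rd=0:2|pad=0:10 = 0xe000; big→ e0 00
line 2 (sub): pack op=0x5:4|rd=2:2|rs=1:2|pad=0:8 = 0x5900; big→ 59 00
line 3 (subi): pack op=0xb:4|rd=0:2|imm=57:10 = 0xb039; big→ b0 39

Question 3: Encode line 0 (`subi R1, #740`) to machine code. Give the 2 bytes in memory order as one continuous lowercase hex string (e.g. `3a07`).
L0: subi op=0xb:4|rd=1:2|imm=740:10 ⇒ 0xb6e4 ⇒ big b6 e4

b6e4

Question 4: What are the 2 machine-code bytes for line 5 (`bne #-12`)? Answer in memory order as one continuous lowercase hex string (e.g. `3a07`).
0ff4

line 5 (bne): pack op=0x0:4|imm=-12:12 = 0x0ff4; big→ 0f f4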